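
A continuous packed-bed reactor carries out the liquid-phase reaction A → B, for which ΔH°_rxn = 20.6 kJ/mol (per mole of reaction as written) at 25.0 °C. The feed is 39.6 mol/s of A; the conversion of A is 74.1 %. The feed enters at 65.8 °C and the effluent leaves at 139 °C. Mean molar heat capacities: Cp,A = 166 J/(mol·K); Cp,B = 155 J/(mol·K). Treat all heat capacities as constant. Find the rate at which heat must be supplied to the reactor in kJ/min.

Q_in = 62900 kJ/min

Extent of reaction ξ = 0.741 × 39.6 = 29.344 mol/s
Reaction term: ξ·ΔH°_rxn = 29.344 × 20.6 = 604.48 kJ/s
Sensible, feed 65.8→25 °C: -268.2 kJ/s
Outlet flows (mol/s): A 10.256, B 29.344
Sensible, products 25→139 °C: 712.59 kJ/s
Q = ΔH = 1048.9 kJ/s = 1048.9 kW
Heat supplied = 62932 kJ/min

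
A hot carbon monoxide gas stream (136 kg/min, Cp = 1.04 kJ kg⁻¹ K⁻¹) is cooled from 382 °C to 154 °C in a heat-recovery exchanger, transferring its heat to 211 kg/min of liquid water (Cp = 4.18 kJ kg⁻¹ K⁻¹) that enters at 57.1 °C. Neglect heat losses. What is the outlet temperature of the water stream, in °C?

T_c,out = 93.7 °C

Heat released by hot stream: Q = 136 × 1.04 × (382 − 154) = 32248 kJ/min
Energy balance on cold side (adiabatic exchanger): Q = ṁ_c·Cp_c·(T_c,out − T_c,in)
T_c,out = 57.1 + 32248/(211 × 4.18) = 93.664 °C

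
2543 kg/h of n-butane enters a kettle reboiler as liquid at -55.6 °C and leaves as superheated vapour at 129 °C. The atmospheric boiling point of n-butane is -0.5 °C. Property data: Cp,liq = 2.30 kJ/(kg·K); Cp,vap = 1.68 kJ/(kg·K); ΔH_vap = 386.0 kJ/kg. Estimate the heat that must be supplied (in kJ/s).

liquid -55.6→-0.5 °C: 126.73 kJ/kg
vaporisation at -0.5 °C: 386 kJ/kg
vapour -0.5→129 °C: 217.56 kJ/kg
Δh = 126.73 + 386 + 217.56 = 730.29 kJ/kg
Q = ṁ·Δh = 2543 kg/h × 730.29 kJ/kg = 1.8571e+06 kJ/h
|Q| = 515.87 kW

Q = 516 kJ/s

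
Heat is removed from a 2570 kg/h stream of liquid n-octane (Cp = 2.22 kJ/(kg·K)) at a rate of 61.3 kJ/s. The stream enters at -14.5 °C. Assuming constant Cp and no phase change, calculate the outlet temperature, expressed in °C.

Q = 61.3 kJ/s = 220680 kJ/h
ΔT = Q/(ṁ·Cp) = 220680/(2570×2.22) = 38.679 K
T_out = -14.5 − 38.679 = -53.179 °C

T_out = -53.2 °C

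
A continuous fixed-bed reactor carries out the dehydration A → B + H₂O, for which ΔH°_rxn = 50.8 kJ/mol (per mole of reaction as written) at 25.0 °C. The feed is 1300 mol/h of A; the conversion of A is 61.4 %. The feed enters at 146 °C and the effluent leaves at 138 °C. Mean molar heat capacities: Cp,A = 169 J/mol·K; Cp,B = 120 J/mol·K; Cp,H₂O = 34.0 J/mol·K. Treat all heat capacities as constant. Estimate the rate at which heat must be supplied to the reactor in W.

Extent of reaction ξ = 0.614 × 1300 = 798.2 mol/h
Reaction term: ξ·ΔH°_rxn = 798.2 × 50.8 = 40549 kJ/h
Sensible, feed 146→25 °C: -26584 kJ/h
Outlet flows (mol/h): A 501.8, B 798.2, H₂O 798.2
Sensible, products 25→138 °C: 23473 kJ/h
Q = ΔH = 37438 kJ/h = 10.399 kW
Heat supplied = 10399 W

Q_in = 10400 W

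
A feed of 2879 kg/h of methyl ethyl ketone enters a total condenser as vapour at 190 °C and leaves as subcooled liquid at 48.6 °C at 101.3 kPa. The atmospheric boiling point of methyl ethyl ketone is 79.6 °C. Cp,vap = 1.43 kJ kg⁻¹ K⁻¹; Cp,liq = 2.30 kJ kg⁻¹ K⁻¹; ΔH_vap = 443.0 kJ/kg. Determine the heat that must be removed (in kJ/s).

vapour 190→79.6 °C: -157.87 kJ/kg
condensation at 79.6 °C: -443 kJ/kg
liquid 79.6→48.6 °C: -71.3 kJ/kg
Δh = -157.87 + -443 + -71.3 = -672.17 kJ/kg
Q = ṁ·Δh = 2879 kg/h × -672.17 kJ/kg = -1.9352e+06 kJ/h
|Q| = 537.55 kW

Q_c = 538 kJ/s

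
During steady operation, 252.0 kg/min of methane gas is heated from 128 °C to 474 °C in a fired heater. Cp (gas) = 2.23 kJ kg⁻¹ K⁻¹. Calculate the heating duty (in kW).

Q = 3240 kW

Q = ṁ·Cp·ΔT = 252.0 × 2.23 × (474 − 128) = 194440 kJ/min
Converting: 194440 / 60 s = 3240.6 kW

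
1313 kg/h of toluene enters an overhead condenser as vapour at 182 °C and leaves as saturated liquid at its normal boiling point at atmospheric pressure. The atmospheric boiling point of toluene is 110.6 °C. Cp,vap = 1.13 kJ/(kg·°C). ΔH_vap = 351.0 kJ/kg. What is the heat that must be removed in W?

Q_c = 157000 W

vapour 182→110.6 °C: -80.682 kJ/kg
condensation at 110.6 °C: -351 kJ/kg
Δh = -80.682 + -351 = -431.68 kJ/kg
Q = ṁ·Δh = 1313 kg/h × -431.68 kJ/kg = -566800 kJ/h
|Q| = 157.44 kW = 157440 W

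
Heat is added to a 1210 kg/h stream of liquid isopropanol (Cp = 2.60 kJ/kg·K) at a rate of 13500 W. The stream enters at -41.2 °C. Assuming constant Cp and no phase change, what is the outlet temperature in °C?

T_out = -25.8 °C

Q = 13500 W = 48600 kJ/h
ΔT = Q/(ṁ·Cp) = 48600/(1210×2.60) = 15.448 K
T_out = -41.2 + 15.448 = -25.752 °C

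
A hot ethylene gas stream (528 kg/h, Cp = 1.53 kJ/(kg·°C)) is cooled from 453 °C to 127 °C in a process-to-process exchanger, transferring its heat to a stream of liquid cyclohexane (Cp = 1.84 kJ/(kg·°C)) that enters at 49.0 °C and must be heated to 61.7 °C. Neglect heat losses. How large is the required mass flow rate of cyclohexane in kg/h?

ṁ_c = 11300 kg/h

Heat released by hot stream: Q = 528 × 1.53 × (453 − 127) = 263360 kJ/h
Energy balance on cold side (adiabatic exchanger): Q = ṁ_c·Cp_c·(T_c,out − T_c,in)
ṁ_c = 263360 / [1.84 × (61.7 − 49.0)] = 11270 kg/h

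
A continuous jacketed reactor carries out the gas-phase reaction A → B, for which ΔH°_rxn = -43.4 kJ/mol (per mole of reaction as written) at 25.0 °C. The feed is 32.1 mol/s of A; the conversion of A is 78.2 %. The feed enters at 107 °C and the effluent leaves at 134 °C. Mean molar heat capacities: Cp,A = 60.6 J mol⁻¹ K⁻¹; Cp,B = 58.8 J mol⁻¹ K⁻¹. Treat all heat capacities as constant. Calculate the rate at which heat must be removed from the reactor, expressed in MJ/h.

Q_out = 3750 MJ/h

Extent of reaction ξ = 0.782 × 32.1 = 25.102 mol/s
Reaction term: ξ·ΔH°_rxn = 25.102 × -43.4 = -1089.4 kJ/s
Sensible, feed 107→25 °C: -159.51 kJ/s
Outlet flows (mol/s): A 6.9978, B 25.102
Sensible, products 25→134 °C: 207.11 kJ/s
Q = ΔH = -1041.8 kJ/s = -1041.8 kW
Heat removed = 3750.6 MJ/h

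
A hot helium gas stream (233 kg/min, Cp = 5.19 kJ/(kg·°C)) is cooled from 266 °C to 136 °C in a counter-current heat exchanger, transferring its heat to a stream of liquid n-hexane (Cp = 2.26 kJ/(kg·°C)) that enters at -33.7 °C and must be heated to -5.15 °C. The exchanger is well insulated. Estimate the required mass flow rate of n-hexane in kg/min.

ṁ_c = 2440 kg/min

Heat released by hot stream: Q = 233 × 5.19 × (266 − 136) = 157210 kJ/min
Energy balance on cold side (adiabatic exchanger): Q = ṁ_c·Cp_c·(T_c,out − T_c,in)
ṁ_c = 157210 / [2.26 × (-5.15 − -33.7)] = 2436.4 kg/min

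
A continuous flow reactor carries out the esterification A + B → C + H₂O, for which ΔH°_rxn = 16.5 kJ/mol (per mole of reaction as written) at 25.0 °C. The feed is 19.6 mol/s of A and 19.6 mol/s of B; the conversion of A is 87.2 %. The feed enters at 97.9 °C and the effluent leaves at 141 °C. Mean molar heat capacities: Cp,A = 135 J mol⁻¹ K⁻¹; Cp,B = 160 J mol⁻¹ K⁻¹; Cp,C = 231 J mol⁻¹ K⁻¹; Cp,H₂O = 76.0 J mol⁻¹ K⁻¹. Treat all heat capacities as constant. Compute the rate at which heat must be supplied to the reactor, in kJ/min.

Extent of reaction ξ = 0.872 × 19.6 = 17.091 mol/s
Reaction term: ξ·ΔH°_rxn = 17.091 × 16.5 = 282 kJ/s
Sensible, feed 97.9→25 °C: -421.51 kJ/s
Outlet flows (mol/s): A 2.5088, B 2.5088, C 17.091, H₂O 17.091
Sensible, products 25→141 °C: 694.5 kJ/s
Q = ΔH = 555 kJ/s = 555 kW
Heat supplied = 33300 kJ/min

Q_in = 33300 kJ/min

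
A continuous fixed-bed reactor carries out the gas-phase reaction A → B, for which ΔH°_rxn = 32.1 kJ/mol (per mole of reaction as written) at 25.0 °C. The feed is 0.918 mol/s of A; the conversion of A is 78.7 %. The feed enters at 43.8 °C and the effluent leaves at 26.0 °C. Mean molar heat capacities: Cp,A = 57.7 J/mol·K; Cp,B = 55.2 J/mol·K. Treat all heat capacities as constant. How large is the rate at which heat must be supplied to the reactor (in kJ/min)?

Extent of reaction ξ = 0.787 × 0.918 = 0.72247 mol/s
Reaction term: ξ·ΔH°_rxn = 0.72247 × 32.1 = 23.191 kJ/s
Sensible, feed 43.8→25 °C: -0.99581 kJ/s
Outlet flows (mol/s): A 0.19553, B 0.72247
Sensible, products 25→26.0 °C: 0.051162 kJ/s
Q = ΔH = 22.247 kJ/s = 22.247 kW
Heat supplied = 1334.8 kJ/min

Q_in = 1330 kJ/min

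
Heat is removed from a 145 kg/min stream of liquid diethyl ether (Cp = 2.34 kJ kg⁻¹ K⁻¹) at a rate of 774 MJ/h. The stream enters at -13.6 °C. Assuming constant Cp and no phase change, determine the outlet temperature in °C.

T_out = -51.6 °C

Q = 774 MJ/h = 12900 kJ/min
ΔT = Q/(ṁ·Cp) = 12900/(145×2.34) = 38.019 K
T_out = -13.6 − 38.019 = -51.619 °C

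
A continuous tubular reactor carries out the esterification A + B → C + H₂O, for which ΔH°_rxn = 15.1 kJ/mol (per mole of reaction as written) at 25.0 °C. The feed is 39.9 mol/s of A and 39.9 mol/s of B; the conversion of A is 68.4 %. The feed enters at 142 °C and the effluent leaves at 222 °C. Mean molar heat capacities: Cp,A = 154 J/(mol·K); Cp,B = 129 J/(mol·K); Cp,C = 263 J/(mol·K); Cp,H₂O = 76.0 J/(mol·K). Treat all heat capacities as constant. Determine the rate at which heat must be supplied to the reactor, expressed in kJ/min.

Extent of reaction ξ = 0.684 × 39.9 = 27.292 mol/s
Reaction term: ξ·ΔH°_rxn = 27.292 × 15.1 = 412.1 kJ/s
Sensible, feed 142→25 °C: -1321.1 kJ/s
Outlet flows (mol/s): A 12.608, B 12.608, C 27.292, H₂O 27.292
Sensible, products 25→222 °C: 2525.5 kJ/s
Q = ΔH = 1616.5 kJ/s = 1616.5 kW
Heat supplied = 96991 kJ/min

Q_in = 97000 kJ/min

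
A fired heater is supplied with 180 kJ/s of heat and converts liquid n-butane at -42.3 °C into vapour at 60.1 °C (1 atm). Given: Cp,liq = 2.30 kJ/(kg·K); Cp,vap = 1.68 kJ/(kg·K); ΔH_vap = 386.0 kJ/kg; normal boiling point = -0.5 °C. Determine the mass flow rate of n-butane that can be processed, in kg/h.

Δh = 2.30×(-0.5−-42.3) + 386.0 + 1.68×(60.1−-0.5) = 583.95 kJ/kg
Q = 180 kJ/s = 180 kJ/s = 648000 kJ/h
ṁ = Q/Δh = 648000 / 583.95 = 1109.7 kg/h

ṁ = 1110 kg/h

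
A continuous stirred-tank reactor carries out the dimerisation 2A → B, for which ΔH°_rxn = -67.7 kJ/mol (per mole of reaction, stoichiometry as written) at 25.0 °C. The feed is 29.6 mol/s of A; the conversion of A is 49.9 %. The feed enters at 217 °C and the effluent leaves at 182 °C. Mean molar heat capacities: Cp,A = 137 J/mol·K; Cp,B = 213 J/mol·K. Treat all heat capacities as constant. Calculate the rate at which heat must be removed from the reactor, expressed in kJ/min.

Extent of reaction ξ = 0.499 × 29.6 / 2 = 7.3852 mol/s
Reaction term: ξ·ΔH°_rxn = 7.3852 × -67.7 = -499.98 kJ/s
Sensible, feed 217→25 °C: -778.6 kJ/s
Outlet flows (mol/s): A 14.83, B 7.3852
Sensible, products 25→182 °C: 565.94 kJ/s
Q = ΔH = -712.64 kJ/s = -712.64 kW
Heat removed = 42758 kJ/min

Q_out = 42800 kJ/min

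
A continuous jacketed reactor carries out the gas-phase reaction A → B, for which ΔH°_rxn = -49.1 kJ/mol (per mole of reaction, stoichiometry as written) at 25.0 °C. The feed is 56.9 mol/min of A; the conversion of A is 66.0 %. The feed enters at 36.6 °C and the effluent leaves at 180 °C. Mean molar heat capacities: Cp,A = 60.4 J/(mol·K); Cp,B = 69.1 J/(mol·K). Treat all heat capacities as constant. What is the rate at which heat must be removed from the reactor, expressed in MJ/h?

Q_out = 78.0 MJ/h

Extent of reaction ξ = 0.660 × 56.9 = 37.554 mol/min
Reaction term: ξ·ΔH°_rxn = 37.554 × -49.1 = -1843.9 kJ/min
Sensible, feed 36.6→25 °C: -39.866 kJ/min
Outlet flows (mol/min): A 19.346, B 37.554
Sensible, products 25→180 °C: 583.34 kJ/min
Q = ΔH = -1300.4 kJ/min = -21.674 kW
Heat removed = 78.026 MJ/h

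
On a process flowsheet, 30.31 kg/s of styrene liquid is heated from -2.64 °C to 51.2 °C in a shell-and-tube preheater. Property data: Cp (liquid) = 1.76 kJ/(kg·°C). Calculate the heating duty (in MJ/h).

Q = ṁ·Cp·ΔT = 30.31 × 1.76 × (51.2 − -2.64) = 2872.1 kJ/s
Heating duty = 10340 MJ/h

Q = 10300 MJ/h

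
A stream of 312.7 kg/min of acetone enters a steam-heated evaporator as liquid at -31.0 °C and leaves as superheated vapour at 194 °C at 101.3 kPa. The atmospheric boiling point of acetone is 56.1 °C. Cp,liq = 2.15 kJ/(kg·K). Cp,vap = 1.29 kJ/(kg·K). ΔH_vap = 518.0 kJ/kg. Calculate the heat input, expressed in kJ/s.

Q = 4600 kJ/s

liquid -31.0→56.1 °C: 187.26 kJ/kg
vaporisation at 56.1 °C: 518 kJ/kg
vapour 56.1→194 °C: 177.89 kJ/kg
Δh = 187.26 + 518 + 177.89 = 883.16 kJ/kg
Q = ṁ·Δh = 312.7 kg/min × 883.16 kJ/kg = 276160 kJ/min
|Q| = 4602.7 kW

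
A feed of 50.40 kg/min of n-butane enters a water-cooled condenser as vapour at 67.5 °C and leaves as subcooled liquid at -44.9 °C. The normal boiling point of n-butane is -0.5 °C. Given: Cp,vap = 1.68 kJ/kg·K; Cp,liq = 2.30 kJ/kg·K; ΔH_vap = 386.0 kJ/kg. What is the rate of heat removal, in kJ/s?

Q_c = 506 kJ/s

vapour 67.5→-0.5 °C: -114.24 kJ/kg
condensation at -0.5 °C: -386 kJ/kg
liquid -0.5→-44.9 °C: -102.12 kJ/kg
Δh = -114.24 + -386 + -102.12 = -602.36 kJ/kg
Q = ṁ·Δh = 50.40 kg/min × -602.36 kJ/kg = -30359 kJ/min
|Q| = 505.98 kW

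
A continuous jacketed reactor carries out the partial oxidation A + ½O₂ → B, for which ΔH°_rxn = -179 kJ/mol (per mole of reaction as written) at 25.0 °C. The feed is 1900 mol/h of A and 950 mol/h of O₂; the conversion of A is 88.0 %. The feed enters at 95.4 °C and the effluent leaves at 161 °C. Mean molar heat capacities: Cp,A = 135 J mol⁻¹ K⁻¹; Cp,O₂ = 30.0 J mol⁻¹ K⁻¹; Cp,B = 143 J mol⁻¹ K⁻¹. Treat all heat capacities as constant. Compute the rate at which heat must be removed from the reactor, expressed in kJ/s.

Extent of reaction ξ = 0.880 × 1900 = 1672 mol/h
Reaction term: ξ·ΔH°_rxn = 1672 × -179 = -299290 kJ/h
Sensible, feed 95.4→25 °C: -20064 kJ/h
Outlet flows (mol/h): A 228, O₂ 114, B 1672
Sensible, products 25→161 °C: 37168 kJ/h
Q = ΔH = -282180 kJ/h = -78.384 kW
Heat removed = 78.384 kJ/s

Q_out = 78.4 kJ/s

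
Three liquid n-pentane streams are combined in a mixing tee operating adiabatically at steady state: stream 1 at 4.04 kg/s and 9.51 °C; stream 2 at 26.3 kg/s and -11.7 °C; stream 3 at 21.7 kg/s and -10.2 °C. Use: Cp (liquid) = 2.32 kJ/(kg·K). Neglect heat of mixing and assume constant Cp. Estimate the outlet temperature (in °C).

T_out = -9.43 °C

No heat crosses the boundary, so H_out = H_in.
T_out = Σ ṁᵢCp,ᵢTᵢ / Σ ṁᵢCp,ᵢ
      = -1138.3 / 120.73 = -9.4279 °C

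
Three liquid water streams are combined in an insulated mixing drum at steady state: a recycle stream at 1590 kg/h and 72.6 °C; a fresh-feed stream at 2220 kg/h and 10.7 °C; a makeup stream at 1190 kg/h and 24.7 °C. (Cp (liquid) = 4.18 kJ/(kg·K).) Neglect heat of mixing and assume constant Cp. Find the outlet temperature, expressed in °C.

T_out = 33.7 °C

Adiabatic, steady state ⇒ Σ ṁᵢCp,ᵢ(T_out − Tᵢ) = 0
T_out = Σ ṁᵢCp,ᵢTᵢ / Σ ṁᵢCp,ᵢ
      = 704670 / 20900 = 33.716 °C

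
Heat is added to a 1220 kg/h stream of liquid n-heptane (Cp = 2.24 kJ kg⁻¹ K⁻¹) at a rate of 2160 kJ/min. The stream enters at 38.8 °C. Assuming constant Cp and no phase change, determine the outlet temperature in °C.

T_out = 86.2 °C

Q = 2160 kJ/min = 129600 kJ/h
ΔT = Q/(ṁ·Cp) = 129600/(1220×2.24) = 47.424 K
T_out = 38.8 + 47.424 = 86.224 °C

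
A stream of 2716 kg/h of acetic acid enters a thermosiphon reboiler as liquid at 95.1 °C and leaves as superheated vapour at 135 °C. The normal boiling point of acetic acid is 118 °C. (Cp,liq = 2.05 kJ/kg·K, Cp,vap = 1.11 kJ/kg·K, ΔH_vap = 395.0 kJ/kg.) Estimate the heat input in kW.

Q = 348 kW

liquid 95.1→118 °C: 46.945 kJ/kg
vaporisation at 118 °C: 395 kJ/kg
vapour 118→135 °C: 18.87 kJ/kg
Δh = 46.945 + 395 + 18.87 = 460.81 kJ/kg
Q = ṁ·Δh = 2716 kg/h × 460.81 kJ/kg = 1.2516e+06 kJ/h
|Q| = 347.66 kW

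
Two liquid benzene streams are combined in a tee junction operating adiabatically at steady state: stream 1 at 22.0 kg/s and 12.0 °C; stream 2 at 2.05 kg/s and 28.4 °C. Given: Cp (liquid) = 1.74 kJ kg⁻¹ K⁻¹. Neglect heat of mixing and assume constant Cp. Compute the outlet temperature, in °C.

T_out = 13.4 °C

No heat crosses the boundary, so H_out = H_in.
T_out = Σ ṁᵢCp,ᵢTᵢ / Σ ṁᵢCp,ᵢ
      = 560.66 / 41.847 = 13.398 °C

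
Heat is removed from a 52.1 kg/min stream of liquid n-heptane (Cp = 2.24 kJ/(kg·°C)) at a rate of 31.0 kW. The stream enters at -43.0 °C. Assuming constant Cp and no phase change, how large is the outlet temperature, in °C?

T_out = -58.9 °C

Q = 31.0 kW = 1860 kJ/min
ΔT = Q/(ṁ·Cp) = 1860/(52.1×2.24) = 15.938 K
T_out = -43.0 − 15.938 = -58.938 °C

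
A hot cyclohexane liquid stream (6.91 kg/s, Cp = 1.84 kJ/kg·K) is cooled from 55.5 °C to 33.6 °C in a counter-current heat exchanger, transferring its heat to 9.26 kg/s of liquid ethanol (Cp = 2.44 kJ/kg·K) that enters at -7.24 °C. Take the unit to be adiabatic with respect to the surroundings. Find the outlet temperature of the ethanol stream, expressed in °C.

Heat released by hot stream: Q = 6.91 × 1.84 × (55.5 − 33.6) = 278.45 kJ/s
Energy balance on cold side (adiabatic exchanger): Q = ṁ_c·Cp_c·(T_c,out − T_c,in)
T_c,out = -7.24 + 278.45/(9.26 × 2.44) = 5.0836 °C

T_c,out = 5.08 °C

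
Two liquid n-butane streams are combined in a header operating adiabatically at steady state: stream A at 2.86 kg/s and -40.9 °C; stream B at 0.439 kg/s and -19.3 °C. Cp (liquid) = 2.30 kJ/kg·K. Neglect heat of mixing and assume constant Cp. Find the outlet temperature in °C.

Adiabatic, steady state ⇒ Σ ṁᵢCp,ᵢ(T_out − Tᵢ) = 0
T_out = Σ ṁᵢCp,ᵢTᵢ / Σ ṁᵢCp,ᵢ
      = -288.53 / 7.5877 = -38.026 °C

T_out = -38.0 °C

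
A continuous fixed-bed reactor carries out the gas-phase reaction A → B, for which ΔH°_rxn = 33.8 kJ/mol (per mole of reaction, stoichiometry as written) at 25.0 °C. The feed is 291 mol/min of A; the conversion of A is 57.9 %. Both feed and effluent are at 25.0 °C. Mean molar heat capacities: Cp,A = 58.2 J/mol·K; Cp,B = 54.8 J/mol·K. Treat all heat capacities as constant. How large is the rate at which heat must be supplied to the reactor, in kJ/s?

Extent of reaction ξ = 0.579 × 291 = 168.49 mol/min
Reaction term: ξ·ΔH°_rxn = 168.49 × 33.8 = 5694.9 kJ/min
Q = ΔH = 5694.9 kJ/min = 94.915 kW
Heat supplied = 94.915 kJ/s

Q_in = 94.9 kJ/s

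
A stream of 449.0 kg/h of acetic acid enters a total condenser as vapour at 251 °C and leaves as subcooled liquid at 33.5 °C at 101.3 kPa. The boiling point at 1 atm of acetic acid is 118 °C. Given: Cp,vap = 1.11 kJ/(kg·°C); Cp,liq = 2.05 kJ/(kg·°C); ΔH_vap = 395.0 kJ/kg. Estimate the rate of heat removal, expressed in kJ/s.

vapour 251→118 °C: -147.63 kJ/kg
condensation at 118 °C: -395 kJ/kg
liquid 118→33.5 °C: -173.22 kJ/kg
Δh = -147.63 + -395 + -173.22 = -715.86 kJ/kg
Q = ṁ·Δh = 449.0 kg/h × -715.86 kJ/kg = -321420 kJ/h
|Q| = 89.283 kW

Q_c = 89.3 kJ/s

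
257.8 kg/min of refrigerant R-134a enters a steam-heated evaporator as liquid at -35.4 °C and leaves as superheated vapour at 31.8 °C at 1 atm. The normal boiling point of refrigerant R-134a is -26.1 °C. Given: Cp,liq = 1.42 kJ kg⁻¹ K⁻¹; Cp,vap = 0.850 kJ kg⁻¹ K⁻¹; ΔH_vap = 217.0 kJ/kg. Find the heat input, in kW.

liquid -35.4→-26.1 °C: 13.206 kJ/kg
vaporisation at -26.1 °C: 217 kJ/kg
vapour -26.1→31.8 °C: 49.215 kJ/kg
Δh = 13.206 + 217 + 49.215 = 279.42 kJ/kg
Q = ṁ·Δh = 257.8 kg/min × 279.42 kJ/kg = 72035 kJ/min
|Q| = 1200.6 kW

Q = 1200 kW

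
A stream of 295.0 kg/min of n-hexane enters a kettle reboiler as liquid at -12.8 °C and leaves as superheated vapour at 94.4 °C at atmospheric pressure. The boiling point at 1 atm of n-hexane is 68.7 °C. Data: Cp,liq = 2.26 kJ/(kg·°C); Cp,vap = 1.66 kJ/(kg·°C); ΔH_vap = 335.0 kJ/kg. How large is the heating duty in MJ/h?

liquid -12.8→68.7 °C: 184.19 kJ/kg
vaporisation at 68.7 °C: 335 kJ/kg
vapour 68.7→94.4 °C: 42.662 kJ/kg
Δh = 184.19 + 335 + 42.662 = 561.85 kJ/kg
Q = ṁ·Δh = 295.0 kg/min × 561.85 kJ/kg = 165750 kJ/min
|Q| = 2762.4 kW = 9944.8 MJ/h

Q = 9940 MJ/h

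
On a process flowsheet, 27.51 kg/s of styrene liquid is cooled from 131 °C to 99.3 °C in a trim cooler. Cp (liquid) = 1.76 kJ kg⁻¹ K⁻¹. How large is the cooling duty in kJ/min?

Q = ṁ·Cp·ΔT = 27.51 × 1.76 × (99.3 − 131) = -1534.8 kJ/s
Cooling duty = 92090 kJ/min

Q_c = 92100 kJ/min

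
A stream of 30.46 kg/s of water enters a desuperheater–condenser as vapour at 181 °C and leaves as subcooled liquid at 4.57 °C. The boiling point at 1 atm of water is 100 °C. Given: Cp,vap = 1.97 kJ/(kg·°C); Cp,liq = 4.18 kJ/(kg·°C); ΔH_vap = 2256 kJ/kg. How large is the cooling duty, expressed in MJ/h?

Q_c = 309000 MJ/h

vapour 181→100 °C: -159.57 kJ/kg
condensation at 100 °C: -2256 kJ/kg
liquid 100→4.57 °C: -398.9 kJ/kg
Δh = -159.57 + -2256 + -398.9 = -2814.5 kJ/kg
Q = ṁ·Δh = 30.46 kg/s × -2814.5 kJ/kg = -85729 kJ/s
|Q| = 85729 kW = 308620 MJ/h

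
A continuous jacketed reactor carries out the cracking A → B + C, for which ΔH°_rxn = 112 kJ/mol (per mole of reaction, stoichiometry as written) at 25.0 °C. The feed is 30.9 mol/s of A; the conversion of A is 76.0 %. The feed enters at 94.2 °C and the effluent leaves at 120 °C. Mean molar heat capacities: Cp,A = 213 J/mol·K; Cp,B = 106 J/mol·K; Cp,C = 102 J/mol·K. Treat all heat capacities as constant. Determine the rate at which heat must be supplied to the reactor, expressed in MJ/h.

Extent of reaction ξ = 0.760 × 30.9 = 23.484 mol/s
Reaction term: ξ·ΔH°_rxn = 23.484 × 112 = 2630.2 kJ/s
Sensible, feed 94.2→25 °C: -455.45 kJ/s
Outlet flows (mol/s): A 7.416, B 23.484, C 23.484
Sensible, products 25→120 °C: 614.11 kJ/s
Q = ΔH = 2788.9 kJ/s = 2788.9 kW
Heat supplied = 10040 MJ/h

Q_in = 10000 MJ/h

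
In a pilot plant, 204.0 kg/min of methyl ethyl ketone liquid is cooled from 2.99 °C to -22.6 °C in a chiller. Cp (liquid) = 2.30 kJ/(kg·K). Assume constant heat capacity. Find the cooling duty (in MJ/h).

Q = ṁ·Cp·ΔT = 204.0 × 2.30 × (-22.6 − 2.99) = -12007 kJ/min
Converting: 12007 / 60 s = 200.11 kW
Cooling duty = 720.41 MJ/h

Q_c = 720 MJ/h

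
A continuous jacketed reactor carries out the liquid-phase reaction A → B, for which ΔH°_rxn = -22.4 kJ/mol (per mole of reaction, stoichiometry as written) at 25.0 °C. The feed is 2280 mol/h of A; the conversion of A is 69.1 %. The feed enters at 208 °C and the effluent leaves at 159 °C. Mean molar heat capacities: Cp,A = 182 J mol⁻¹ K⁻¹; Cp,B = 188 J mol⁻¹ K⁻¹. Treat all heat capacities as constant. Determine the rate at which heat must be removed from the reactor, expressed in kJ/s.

Extent of reaction ξ = 0.691 × 2280 = 1575.5 mol/h
Reaction term: ξ·ΔH°_rxn = 1575.5 × -22.4 = -35291 kJ/h
Sensible, feed 208→25 °C: -75938 kJ/h
Outlet flows (mol/h): A 704.52, B 1575.5
Sensible, products 25→159 °C: 56871 kJ/h
Q = ΔH = -54357 kJ/h = -15.099 kW
Heat removed = 15.099 kJ/s

Q_out = 15.1 kJ/s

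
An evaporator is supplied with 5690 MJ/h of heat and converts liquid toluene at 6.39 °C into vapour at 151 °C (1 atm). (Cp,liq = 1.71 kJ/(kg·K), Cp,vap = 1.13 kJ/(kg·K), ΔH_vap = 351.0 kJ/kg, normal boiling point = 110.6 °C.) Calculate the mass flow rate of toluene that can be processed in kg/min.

Δh = 1.71×(110.6−6.39) + 351.0 + 1.13×(151−110.6) = 574.85 kJ/kg
Q = 5690 MJ/h = 1580.6 kJ/s = 94833 kJ/min
ṁ = Q/Δh = 94833 / 574.85 = 164.97 kg/min

ṁ = 165 kg/min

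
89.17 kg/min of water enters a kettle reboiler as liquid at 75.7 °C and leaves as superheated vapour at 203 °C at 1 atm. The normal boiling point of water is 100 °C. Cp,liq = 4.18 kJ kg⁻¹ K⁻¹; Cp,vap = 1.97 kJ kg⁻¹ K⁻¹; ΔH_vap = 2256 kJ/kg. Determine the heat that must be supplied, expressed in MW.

liquid 75.7→100 °C: 101.57 kJ/kg
vaporisation at 100 °C: 2256 kJ/kg
vapour 100→203 °C: 202.91 kJ/kg
Δh = 101.57 + 2256 + 202.91 = 2560.5 kJ/kg
Q = ṁ·Δh = 89.17 kg/min × 2560.5 kJ/kg = 228320 kJ/min
|Q| = 3805.3 kW = 3.8053 MW

Q = 3.81 MW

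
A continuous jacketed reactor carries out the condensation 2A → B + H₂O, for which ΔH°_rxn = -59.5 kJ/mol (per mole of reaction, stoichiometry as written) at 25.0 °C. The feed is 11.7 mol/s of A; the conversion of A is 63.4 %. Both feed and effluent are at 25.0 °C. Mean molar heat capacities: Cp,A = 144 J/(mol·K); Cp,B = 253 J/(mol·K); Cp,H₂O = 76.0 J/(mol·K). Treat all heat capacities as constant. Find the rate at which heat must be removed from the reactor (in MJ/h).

Q_out = 794 MJ/h

Extent of reaction ξ = 0.634 × 11.7 / 2 = 3.7089 mol/s
Reaction term: ξ·ΔH°_rxn = 3.7089 × -59.5 = -220.68 kJ/s
Q = ΔH = -220.68 kJ/s = -220.68 kW
Heat removed = 794.45 MJ/h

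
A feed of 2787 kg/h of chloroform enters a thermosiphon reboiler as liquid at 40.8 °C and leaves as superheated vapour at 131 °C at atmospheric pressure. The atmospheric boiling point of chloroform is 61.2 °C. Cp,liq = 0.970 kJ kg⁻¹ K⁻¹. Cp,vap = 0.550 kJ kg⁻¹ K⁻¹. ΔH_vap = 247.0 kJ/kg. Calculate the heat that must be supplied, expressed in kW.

Q = 236 kW

liquid 40.8→61.2 °C: 19.788 kJ/kg
vaporisation at 61.2 °C: 247 kJ/kg
vapour 61.2→131 °C: 38.39 kJ/kg
Δh = 19.788 + 247 + 38.39 = 305.18 kJ/kg
Q = ṁ·Δh = 2787 kg/h × 305.18 kJ/kg = 850530 kJ/h
|Q| = 236.26 kW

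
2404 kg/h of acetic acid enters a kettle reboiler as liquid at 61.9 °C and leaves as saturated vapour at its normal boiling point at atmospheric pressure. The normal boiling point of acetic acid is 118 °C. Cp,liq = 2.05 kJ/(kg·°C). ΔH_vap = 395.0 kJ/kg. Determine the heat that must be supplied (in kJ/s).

Q = 341 kJ/s

liquid 61.9→118 °C: 115 kJ/kg
vaporisation at 118 °C: 395 kJ/kg
Δh = 115 + 395 = 510 kJ/kg
Q = ṁ·Δh = 2404 kg/h × 510 kJ/kg = 1.2261e+06 kJ/h
|Q| = 340.57 kW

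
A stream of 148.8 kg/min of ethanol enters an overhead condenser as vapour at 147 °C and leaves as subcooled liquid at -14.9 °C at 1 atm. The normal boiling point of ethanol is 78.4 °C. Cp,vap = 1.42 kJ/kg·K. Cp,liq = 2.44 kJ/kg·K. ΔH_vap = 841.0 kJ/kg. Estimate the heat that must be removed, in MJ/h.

vapour 147→78.4 °C: -97.412 kJ/kg
condensation at 78.4 °C: -841 kJ/kg
liquid 78.4→-14.9 °C: -227.65 kJ/kg
Δh = -97.412 + -841 + -227.65 = -1166.1 kJ/kg
Q = ṁ·Δh = 148.8 kg/min × -1166.1 kJ/kg = -173510 kJ/min
|Q| = 2891.8 kW = 10411 MJ/h

Q_c = 10400 MJ/h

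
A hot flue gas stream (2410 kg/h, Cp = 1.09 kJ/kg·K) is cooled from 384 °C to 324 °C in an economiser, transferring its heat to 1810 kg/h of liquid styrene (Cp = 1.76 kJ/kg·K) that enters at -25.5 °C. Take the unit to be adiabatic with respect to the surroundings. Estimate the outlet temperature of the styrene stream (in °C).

Heat released by hot stream: Q = 2410 × 1.09 × (384 − 324) = 157610 kJ/h
Energy balance on cold side (adiabatic exchanger): Q = ṁ_c·Cp_c·(T_c,out − T_c,in)
T_c,out = -25.5 + 157610/(1810 × 1.76) = 23.977 °C

T_c,out = 24.0 °C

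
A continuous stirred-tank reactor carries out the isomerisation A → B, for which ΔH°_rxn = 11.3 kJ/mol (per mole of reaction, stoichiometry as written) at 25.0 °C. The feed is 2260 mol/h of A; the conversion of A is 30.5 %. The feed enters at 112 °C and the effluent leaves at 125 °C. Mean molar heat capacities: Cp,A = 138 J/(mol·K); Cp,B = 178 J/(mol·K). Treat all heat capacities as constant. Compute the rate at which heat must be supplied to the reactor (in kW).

Q_in = 4.06 kW

Extent of reaction ξ = 0.305 × 2260 = 689.3 mol/h
Reaction term: ξ·ΔH°_rxn = 689.3 × 11.3 = 7789.1 kJ/h
Sensible, feed 112→25 °C: -27134 kJ/h
Outlet flows (mol/h): A 1570.7, B 689.3
Sensible, products 25→125 °C: 33945 kJ/h
Q = ΔH = 14601 kJ/h = 4.0558 kW
Heat supplied = 4.0558 kW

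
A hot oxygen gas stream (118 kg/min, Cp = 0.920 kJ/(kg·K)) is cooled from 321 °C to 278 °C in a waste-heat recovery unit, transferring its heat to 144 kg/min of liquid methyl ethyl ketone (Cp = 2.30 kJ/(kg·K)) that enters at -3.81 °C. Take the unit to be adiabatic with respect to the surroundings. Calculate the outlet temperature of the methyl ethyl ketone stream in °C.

Heat released by hot stream: Q = 118 × 0.920 × (321 − 278) = 4668.1 kJ/min
Energy balance on cold side (adiabatic exchanger): Q = ṁ_c·Cp_c·(T_c,out − T_c,in)
T_c,out = -3.81 + 4668.1/(144 × 2.30) = 10.284 °C

T_c,out = 10.3 °C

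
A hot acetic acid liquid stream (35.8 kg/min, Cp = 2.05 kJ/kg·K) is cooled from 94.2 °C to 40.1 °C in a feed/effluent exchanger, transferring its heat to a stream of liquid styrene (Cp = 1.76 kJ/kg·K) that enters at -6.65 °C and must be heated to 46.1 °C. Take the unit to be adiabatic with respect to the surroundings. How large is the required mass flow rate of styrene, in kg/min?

Heat released by hot stream: Q = 35.8 × 2.05 × (94.2 − 40.1) = 3970.4 kJ/min
Energy balance on cold side (adiabatic exchanger): Q = ṁ_c·Cp_c·(T_c,out − T_c,in)
ṁ_c = 3970.4 / [1.76 × (46.1 − -6.65)] = 42.766 kg/min

ṁ_c = 42.8 kg/min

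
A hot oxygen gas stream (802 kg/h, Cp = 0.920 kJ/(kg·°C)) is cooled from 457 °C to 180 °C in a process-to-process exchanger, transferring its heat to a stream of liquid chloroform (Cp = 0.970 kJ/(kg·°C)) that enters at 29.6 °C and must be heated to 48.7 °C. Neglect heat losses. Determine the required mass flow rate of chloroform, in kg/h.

ṁ_c = 11000 kg/h

Heat released by hot stream: Q = 802 × 0.920 × (457 − 180) = 204380 kJ/h
Energy balance on cold side (adiabatic exchanger): Q = ṁ_c·Cp_c·(T_c,out − T_c,in)
ṁ_c = 204380 / [0.970 × (48.7 − 29.6)] = 11032 kg/h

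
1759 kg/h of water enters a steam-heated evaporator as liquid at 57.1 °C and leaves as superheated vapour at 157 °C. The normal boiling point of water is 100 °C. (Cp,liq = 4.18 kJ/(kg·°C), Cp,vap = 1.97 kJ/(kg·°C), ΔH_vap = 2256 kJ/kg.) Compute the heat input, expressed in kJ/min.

Q = 74700 kJ/min

liquid 57.1→100 °C: 179.32 kJ/kg
vaporisation at 100 °C: 2256 kJ/kg
vapour 100→157 °C: 112.29 kJ/kg
Δh = 179.32 + 2256 + 112.29 = 2547.6 kJ/kg
Q = ṁ·Δh = 1759 kg/h × 2547.6 kJ/kg = 4.4812e+06 kJ/h
|Q| = 1244.8 kW = 74687 kJ/min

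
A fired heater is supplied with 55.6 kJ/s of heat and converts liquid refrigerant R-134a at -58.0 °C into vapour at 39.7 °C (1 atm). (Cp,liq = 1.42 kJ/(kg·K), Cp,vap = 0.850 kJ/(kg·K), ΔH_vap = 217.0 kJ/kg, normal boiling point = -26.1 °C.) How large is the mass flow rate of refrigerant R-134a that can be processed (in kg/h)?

ṁ = 629 kg/h

Δh = 1.42×(-26.1−-58.0) + 217.0 + 0.850×(39.7−-26.1) = 318.23 kJ/kg
Q = 55.6 kJ/s = 55.6 kJ/s = 200160 kJ/h
ṁ = Q/Δh = 200160 / 318.23 = 628.98 kg/h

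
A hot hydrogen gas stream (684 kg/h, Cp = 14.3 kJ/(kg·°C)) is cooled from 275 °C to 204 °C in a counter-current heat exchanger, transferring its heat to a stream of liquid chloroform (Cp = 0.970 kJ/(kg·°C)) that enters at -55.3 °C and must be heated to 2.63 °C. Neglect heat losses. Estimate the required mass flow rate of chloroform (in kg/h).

Heat released by hot stream: Q = 684 × 14.3 × (275 − 204) = 694470 kJ/h
Energy balance on cold side (adiabatic exchanger): Q = ṁ_c·Cp_c·(T_c,out − T_c,in)
ṁ_c = 694470 / [0.970 × (2.63 − -55.3)] = 12359 kg/h

ṁ_c = 12400 kg/h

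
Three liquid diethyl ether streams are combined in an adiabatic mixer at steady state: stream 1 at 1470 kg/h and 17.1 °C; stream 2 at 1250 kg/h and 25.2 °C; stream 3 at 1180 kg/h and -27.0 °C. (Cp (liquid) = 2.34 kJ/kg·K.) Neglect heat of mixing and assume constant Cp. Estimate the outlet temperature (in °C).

T_out = 6.35 °C

Adiabatic, steady state ⇒ Σ ṁᵢCp,ᵢ(T_out − Tᵢ) = 0
Σ ṁᵢCp,ᵢTᵢ = 1470×2.34×17.1 + 1250×2.34×25.2 + 1180×2.34×-27.0 = 57978
Σ ṁᵢCp,ᵢ = 1470×2.34 + 1250×2.34 + 1180×2.34 = 9126
T_out = 57978 / 9126 = 6.3531 °C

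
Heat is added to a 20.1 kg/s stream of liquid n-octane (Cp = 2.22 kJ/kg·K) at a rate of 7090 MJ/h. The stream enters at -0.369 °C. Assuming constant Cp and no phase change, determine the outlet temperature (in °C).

Q = 7090 MJ/h = 1969.4 kJ/s
ΔT = Q/(ṁ·Cp) = 1969.4/(20.1×2.22) = 44.136 K
T_out = -0.369 + 44.136 = 43.767 °C

T_out = 43.8 °C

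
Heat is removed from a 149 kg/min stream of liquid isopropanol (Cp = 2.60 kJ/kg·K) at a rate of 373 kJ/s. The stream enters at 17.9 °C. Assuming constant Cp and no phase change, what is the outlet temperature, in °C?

Q = 373 kJ/s = 22380 kJ/min
ΔT = Q/(ṁ·Cp) = 22380/(149×2.60) = 57.77 K
T_out = 17.9 − 57.77 = -39.87 °C

T_out = -39.9 °C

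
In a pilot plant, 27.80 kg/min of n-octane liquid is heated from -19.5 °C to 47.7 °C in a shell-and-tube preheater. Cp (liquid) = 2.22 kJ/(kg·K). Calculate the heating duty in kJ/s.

Q = 69.1 kJ/s

Q = ṁ·Cp·ΔT = 27.80 × 2.22 × (47.7 − -19.5) = 4147.3 kJ/min
Converting: 4147.3 / 60 s = 69.122 kW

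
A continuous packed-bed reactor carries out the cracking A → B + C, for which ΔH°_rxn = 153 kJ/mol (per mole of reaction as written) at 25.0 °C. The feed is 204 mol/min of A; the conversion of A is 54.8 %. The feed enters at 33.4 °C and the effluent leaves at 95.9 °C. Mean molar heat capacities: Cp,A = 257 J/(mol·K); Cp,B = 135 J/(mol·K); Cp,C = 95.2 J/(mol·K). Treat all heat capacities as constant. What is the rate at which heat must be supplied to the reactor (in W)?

Q_in = 336000 W

Extent of reaction ξ = 0.548 × 204 = 111.79 mol/min
Reaction term: ξ·ΔH°_rxn = 111.79 × 153 = 17104 kJ/min
Sensible, feed 33.4→25 °C: -440.4 kJ/min
Outlet flows (mol/min): A 92.208, B 111.79, C 111.79
Sensible, products 25→95.9 °C: 3504.7 kJ/min
Q = ΔH = 20169 kJ/min = 336.14 kW
Heat supplied = 336140 W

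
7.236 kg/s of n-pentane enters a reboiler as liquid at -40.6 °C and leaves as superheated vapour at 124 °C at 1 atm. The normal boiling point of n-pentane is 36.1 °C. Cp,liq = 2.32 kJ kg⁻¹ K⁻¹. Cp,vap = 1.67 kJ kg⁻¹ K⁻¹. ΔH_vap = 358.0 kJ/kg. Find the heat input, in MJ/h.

liquid -40.6→36.1 °C: 177.94 kJ/kg
vaporisation at 36.1 °C: 358 kJ/kg
vapour 36.1→124 °C: 146.79 kJ/kg
Δh = 177.94 + 358 + 146.79 = 682.74 kJ/kg
Q = ṁ·Δh = 7.236 kg/s × 682.74 kJ/kg = 4940.3 kJ/s
|Q| = 4940.3 kW = 17785 MJ/h

Q = 17800 MJ/h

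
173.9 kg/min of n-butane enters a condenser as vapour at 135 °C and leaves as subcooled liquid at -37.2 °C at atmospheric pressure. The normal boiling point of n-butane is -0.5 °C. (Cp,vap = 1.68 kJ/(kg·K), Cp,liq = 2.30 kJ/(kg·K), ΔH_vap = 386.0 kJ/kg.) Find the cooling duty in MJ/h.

vapour 135→-0.5 °C: -227.64 kJ/kg
condensation at -0.5 °C: -386 kJ/kg
liquid -0.5→-37.2 °C: -84.41 kJ/kg
Δh = -227.64 + -386 + -84.41 = -698.05 kJ/kg
Q = ṁ·Δh = 173.9 kg/min × -698.05 kJ/kg = -121390 kJ/min
|Q| = 2023.2 kW = 7283.5 MJ/h

Q_c = 7280 MJ/h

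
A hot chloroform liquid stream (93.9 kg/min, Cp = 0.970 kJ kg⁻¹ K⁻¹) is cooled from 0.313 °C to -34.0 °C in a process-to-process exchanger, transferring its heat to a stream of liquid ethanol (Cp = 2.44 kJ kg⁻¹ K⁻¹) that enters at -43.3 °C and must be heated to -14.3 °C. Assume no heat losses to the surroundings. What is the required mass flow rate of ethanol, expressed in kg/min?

ṁ_c = 44.2 kg/min

Heat released by hot stream: Q = 93.9 × 0.970 × (0.313 − -34.0) = 3125.3 kJ/min
Energy balance on cold side (adiabatic exchanger): Q = ṁ_c·Cp_c·(T_c,out − T_c,in)
ṁ_c = 3125.3 / [2.44 × (-14.3 − -43.3)] = 44.168 kg/min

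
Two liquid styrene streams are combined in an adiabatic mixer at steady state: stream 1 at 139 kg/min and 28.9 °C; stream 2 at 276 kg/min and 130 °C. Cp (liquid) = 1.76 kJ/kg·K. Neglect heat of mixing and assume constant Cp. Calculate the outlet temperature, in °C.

Energy balance with Q = 0: Σ ṁᵢCp,ᵢ(T_out − Tᵢ) = 0
Σ ṁᵢCp,ᵢTᵢ = 139×1.76×28.9 + 276×1.76×130 = 70219
Σ ṁᵢCp,ᵢ = 139×1.76 + 276×1.76 = 730.4
T_out = 70219 / 730.4 = 96.138 °C

T_out = 96.1 °C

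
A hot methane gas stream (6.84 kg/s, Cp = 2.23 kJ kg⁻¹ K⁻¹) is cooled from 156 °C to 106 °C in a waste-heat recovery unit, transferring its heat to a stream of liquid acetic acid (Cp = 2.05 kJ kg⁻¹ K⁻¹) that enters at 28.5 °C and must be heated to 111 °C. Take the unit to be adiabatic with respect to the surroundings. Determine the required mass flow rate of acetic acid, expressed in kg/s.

ṁ_c = 4.51 kg/s

Heat released by hot stream: Q = 6.84 × 2.23 × (156 − 106) = 762.66 kJ/s
Energy balance on cold side (adiabatic exchanger): Q = ṁ_c·Cp_c·(T_c,out − T_c,in)
ṁ_c = 762.66 / [2.05 × (111 − 28.5)] = 4.5094 kg/s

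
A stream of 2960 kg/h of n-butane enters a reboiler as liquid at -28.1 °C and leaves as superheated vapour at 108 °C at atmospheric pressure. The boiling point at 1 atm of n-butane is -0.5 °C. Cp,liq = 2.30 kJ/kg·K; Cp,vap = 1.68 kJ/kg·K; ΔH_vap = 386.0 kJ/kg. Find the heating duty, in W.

Q = 519000 W

liquid -28.1→-0.5 °C: 63.48 kJ/kg
vaporisation at -0.5 °C: 386 kJ/kg
vapour -0.5→108 °C: 182.28 kJ/kg
Δh = 63.48 + 386 + 182.28 = 631.76 kJ/kg
Q = ṁ·Δh = 2960 kg/h × 631.76 kJ/kg = 1.87e+06 kJ/h
|Q| = 519.45 kW = 519450 W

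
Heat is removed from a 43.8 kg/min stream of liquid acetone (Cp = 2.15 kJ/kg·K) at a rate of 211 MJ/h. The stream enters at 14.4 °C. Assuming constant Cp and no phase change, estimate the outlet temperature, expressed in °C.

T_out = -22.9 °C

Q = 211 MJ/h = 3516.7 kJ/min
ΔT = Q/(ṁ·Cp) = 3516.7/(43.8×2.15) = 37.344 K
T_out = 14.4 − 37.344 = -22.944 °C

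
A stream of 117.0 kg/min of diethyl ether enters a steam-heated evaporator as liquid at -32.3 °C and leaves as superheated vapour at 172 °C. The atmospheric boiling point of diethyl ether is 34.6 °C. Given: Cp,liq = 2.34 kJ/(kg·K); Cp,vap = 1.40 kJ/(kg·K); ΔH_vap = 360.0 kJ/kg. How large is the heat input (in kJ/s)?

Q = 1380 kJ/s

liquid -32.3→34.6 °C: 156.55 kJ/kg
vaporisation at 34.6 °C: 360 kJ/kg
vapour 34.6→172 °C: 192.36 kJ/kg
Δh = 156.55 + 360 + 192.36 = 708.91 kJ/kg
Q = ṁ·Δh = 117.0 kg/min × 708.91 kJ/kg = 82942 kJ/min
|Q| = 1382.4 kW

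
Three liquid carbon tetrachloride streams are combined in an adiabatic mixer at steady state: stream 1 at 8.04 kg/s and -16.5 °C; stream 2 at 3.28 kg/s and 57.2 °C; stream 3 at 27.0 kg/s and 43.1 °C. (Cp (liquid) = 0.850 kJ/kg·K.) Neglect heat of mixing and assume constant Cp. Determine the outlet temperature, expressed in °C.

T_out = 31.8 °C

No heat crosses the boundary, so H_out = H_in.
T_out = Σ ṁᵢCp,ᵢTᵢ / Σ ṁᵢCp,ᵢ
      = 1035.9 / 32.572 = 31.802 °C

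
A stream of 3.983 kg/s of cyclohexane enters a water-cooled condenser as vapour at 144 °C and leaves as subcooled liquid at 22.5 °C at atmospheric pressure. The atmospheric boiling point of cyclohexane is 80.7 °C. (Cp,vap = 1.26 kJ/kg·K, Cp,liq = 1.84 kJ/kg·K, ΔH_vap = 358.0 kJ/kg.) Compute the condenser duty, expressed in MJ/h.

Q_c = 7810 MJ/h

vapour 144→80.7 °C: -79.758 kJ/kg
condensation at 80.7 °C: -358 kJ/kg
liquid 80.7→22.5 °C: -107.09 kJ/kg
Δh = -79.758 + -358 + -107.09 = -544.85 kJ/kg
Q = ṁ·Δh = 3.983 kg/s × -544.85 kJ/kg = -2170.1 kJ/s
|Q| = 2170.1 kW = 7812.4 MJ/h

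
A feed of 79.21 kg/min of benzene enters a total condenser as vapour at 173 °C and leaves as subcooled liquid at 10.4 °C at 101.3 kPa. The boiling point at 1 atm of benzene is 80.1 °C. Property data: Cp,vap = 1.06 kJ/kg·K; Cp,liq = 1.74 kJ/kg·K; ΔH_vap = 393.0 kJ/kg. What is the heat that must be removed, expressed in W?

vapour 173→80.1 °C: -98.474 kJ/kg
condensation at 80.1 °C: -393 kJ/kg
liquid 80.1→10.4 °C: -121.28 kJ/kg
Δh = -98.474 + -393 + -121.28 = -612.75 kJ/kg
Q = ṁ·Δh = 79.21 kg/min × -612.75 kJ/kg = -48536 kJ/min
|Q| = 808.93 kW = 808930 W

Q_c = 809000 W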